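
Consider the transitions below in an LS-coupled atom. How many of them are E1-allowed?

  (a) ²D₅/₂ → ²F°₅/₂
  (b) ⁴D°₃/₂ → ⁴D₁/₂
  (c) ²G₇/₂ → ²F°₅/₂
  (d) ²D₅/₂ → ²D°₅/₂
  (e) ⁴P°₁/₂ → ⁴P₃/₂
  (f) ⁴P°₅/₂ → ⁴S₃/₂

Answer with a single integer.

(a) allowed
(b) allowed
(c) allowed
(d) allowed
(e) allowed
(f) allowed
Total allowed: 6 of 6.

6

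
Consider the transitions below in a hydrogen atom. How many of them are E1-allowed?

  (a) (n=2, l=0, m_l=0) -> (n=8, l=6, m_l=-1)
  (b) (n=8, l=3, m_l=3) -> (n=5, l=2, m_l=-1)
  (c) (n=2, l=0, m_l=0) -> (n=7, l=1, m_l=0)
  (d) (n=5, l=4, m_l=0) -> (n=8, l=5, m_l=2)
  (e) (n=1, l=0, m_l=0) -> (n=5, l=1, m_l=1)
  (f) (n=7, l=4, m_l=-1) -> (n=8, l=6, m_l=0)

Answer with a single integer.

(a) forbidden — Δl = +6 (E1 requires Δl = ±1)
(b) forbidden — Δm_l = -4 (E1 requires Δm_l = 0, ±1)
(c) allowed
(d) forbidden — Δm_l = +2 (E1 requires Δm_l = 0, ±1)
(e) allowed
(f) forbidden — Δl = +2 (E1 requires Δl = ±1)
Total allowed: 2 of 6.

2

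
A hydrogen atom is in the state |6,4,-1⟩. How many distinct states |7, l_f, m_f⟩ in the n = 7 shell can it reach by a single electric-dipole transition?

E1 requires Δl = ±1, so l_f ∈ {3, 5}; with 0 ≤ l_f ≤ n_f−1 = 6, the allowed l_f values are {3, 5}.
For l_f = 3: m_f ∈ {m_i−1, m_i, m_i+1} ∩ [−3, 3] = {-2, -1, 0} → 3 states.
For l_f = 5: m_f ∈ {m_i−1, m_i, m_i+1} ∩ [−5, 5] = {-2, -1, 0} → 3 states.
Total: 6.

6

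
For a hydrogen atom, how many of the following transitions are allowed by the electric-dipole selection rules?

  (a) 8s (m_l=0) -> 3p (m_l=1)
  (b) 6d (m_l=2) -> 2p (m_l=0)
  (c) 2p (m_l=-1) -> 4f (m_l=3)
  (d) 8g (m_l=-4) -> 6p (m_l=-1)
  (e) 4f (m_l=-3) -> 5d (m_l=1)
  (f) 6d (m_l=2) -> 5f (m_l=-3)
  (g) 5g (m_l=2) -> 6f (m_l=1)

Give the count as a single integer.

(a) allowed
(b) forbidden — Δm_l = -2 (E1 requires Δm_l = 0, ±1)
(c) forbidden — Δl = +2 (E1 requires Δl = ±1); Δm_l = +4 (E1 requires Δm_l = 0, ±1)
(d) forbidden — Δl = -3 (E1 requires Δl = ±1); Δm_l = +3 (E1 requires Δm_l = 0, ±1)
(e) forbidden — Δm_l = +4 (E1 requires Δm_l = 0, ±1)
(f) forbidden — Δm_l = -5 (E1 requires Δm_l = 0, ±1)
(g) allowed
Total allowed: 2 of 7.

2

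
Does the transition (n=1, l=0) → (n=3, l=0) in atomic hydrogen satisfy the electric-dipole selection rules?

forbidden

Δl = 0 − 0 = +0; the E1 rule Δl = ±1 is fails.
The transition is electric-dipole forbidden.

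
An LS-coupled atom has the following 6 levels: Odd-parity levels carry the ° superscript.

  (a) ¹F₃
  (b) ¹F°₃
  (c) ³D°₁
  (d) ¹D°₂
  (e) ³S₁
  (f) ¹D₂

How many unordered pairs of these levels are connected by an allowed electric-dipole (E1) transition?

(a)–(b): allowed.
(a)–(c): forbidden (ΔS, ΔJ).
(a)–(d): allowed.
(a)–(e): forbidden (parity, ΔS, ΔL, ΔJ).
(a)–(f): forbidden (parity).
(b)–(c): forbidden (parity, ΔS, ΔJ).
(b)–(d): forbidden (parity).
(b)–(e): forbidden (ΔS, ΔL, ΔJ).
(b)–(f): allowed.
(c)–(d): forbidden (parity, ΔS).
(c)–(e): forbidden (ΔL).
(c)–(f): forbidden (ΔS).
(d)–(e): forbidden (ΔS, ΔL).
(d)–(f): allowed.
(e)–(f): forbidden (parity, ΔS, ΔL).
Allowed pairs: 4 of 15.

4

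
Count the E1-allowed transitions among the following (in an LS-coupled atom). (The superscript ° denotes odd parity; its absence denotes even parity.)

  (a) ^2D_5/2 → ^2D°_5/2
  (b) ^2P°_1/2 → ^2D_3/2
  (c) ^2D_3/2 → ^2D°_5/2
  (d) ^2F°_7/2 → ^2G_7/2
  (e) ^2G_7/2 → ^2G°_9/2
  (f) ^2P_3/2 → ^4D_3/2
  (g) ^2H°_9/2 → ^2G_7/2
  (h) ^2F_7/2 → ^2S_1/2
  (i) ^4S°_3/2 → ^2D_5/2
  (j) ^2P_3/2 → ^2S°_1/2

(a) allowed
(b) allowed
(c) allowed
(d) allowed
(e) allowed
(f) forbidden (parity, ΔS fail)
(g) allowed
(h) forbidden (parity, ΔL, ΔJ fail)
(i) forbidden (ΔS, ΔL fail)
(j) allowed
Total allowed: 7 of 10.

7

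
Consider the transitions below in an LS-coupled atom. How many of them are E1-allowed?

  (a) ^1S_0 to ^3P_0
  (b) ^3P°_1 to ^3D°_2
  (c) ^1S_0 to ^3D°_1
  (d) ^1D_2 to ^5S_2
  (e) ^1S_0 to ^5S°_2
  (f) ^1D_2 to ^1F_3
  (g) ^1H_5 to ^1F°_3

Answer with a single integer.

0

(a) forbidden (parity, ΔS, ΔJ fail)
(b) forbidden (parity fails)
(c) forbidden (ΔS, ΔL fail)
(d) forbidden (parity, ΔS, ΔL fail)
(e) forbidden (ΔS, ΔL, ΔJ fail)
(f) forbidden (parity fails)
(g) forbidden (ΔL, ΔJ fail)
Total allowed: 0 of 7.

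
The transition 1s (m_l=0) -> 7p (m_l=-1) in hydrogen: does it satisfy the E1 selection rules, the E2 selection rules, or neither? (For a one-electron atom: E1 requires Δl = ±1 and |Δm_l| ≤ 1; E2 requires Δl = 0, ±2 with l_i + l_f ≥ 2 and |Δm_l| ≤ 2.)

Δl = 1 − 0 = +1; l_i + l_f = 1.
Δm_l = -1.
E1 (Δl = ±1, |Δm_l| ≤ 1): satisfied.
E2 (Δl = 0,±2, l_i+l_f ≥ 2, |Δm_l| ≤ 2): not satisfied.

E1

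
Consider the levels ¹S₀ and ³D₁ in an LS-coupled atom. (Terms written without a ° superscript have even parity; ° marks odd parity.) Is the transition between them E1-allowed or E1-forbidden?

forbidden

Initial level: S=0, L=0, J=0, parity even. Final level: S=1, L=2, J=1, parity even.
Parity must change: even → even — ✗.
ΔS = 0: S: 0 → 1 — ✗.
ΔL = 0, ±1 (not L=0↔0): L: 0 → 2, ΔL = +2 — ✗.
ΔJ = 0, ±1 (not J=0↔0): J: 0 → 1, ΔJ = +1 — ✓.
Rule(s) violated: parity, ΔS, ΔL.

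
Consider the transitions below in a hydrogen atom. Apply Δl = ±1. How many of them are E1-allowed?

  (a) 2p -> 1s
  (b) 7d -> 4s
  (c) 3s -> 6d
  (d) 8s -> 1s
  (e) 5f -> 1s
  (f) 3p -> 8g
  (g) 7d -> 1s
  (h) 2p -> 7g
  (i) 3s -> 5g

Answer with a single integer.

(a) allowed
(b) forbidden — Δl = -2 (E1 requires Δl = ±1)
(c) forbidden — Δl = +2 (E1 requires Δl = ±1)
(d) forbidden — Δl = +0 (E1 requires Δl = ±1)
(e) forbidden — Δl = -3 (E1 requires Δl = ±1)
(f) forbidden — Δl = +3 (E1 requires Δl = ±1)
(g) forbidden — Δl = -2 (E1 requires Δl = ±1)
(h) forbidden — Δl = +3 (E1 requires Δl = ±1)
(i) forbidden — Δl = +4 (E1 requires Δl = ±1)
Total allowed: 1 of 9.

1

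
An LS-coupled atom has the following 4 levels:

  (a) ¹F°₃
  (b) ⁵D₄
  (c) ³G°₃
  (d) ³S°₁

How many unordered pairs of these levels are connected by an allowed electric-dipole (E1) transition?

(a)–(b): forbidden (ΔS).
(a)–(c): forbidden (parity, ΔS).
(a)–(d): forbidden (parity, ΔS, ΔL, ΔJ).
(b)–(c): forbidden (ΔS, ΔL).
(b)–(d): forbidden (ΔS, ΔL, ΔJ).
(c)–(d): forbidden (parity, ΔL, ΔJ).
Allowed pairs: 0 of 6.

0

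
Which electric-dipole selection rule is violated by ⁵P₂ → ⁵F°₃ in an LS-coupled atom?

the ΔL = 0, ±1 rule

Reading off the term symbols: S 2→2, L 1→3, J 2→3, parity even→odd.
ΔS = 0: S: 2 → 2 — passes.
Parity must change: even → odd — passes.
ΔJ = 0, ±1 (not J=0↔0): J: 2 → 3, ΔJ = +1 — passes.
ΔL = 0, ±1 (not L=0↔0): L: 1 → 3, ΔL = +2 — fails.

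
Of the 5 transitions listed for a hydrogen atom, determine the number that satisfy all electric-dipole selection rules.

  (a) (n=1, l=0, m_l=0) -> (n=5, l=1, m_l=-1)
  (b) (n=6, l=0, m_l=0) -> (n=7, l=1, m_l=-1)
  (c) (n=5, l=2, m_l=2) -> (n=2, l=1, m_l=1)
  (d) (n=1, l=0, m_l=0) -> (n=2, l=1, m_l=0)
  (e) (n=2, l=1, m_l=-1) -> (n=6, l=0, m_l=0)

(a) allowed
(b) allowed
(c) allowed
(d) allowed
(e) allowed
Total allowed: 5 of 5.

5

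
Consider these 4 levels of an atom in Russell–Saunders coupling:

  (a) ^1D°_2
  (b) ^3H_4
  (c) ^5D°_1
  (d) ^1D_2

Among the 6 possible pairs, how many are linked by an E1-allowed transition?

1

(a)–(b): forbidden (ΔS, ΔL, ΔJ).
(a)–(c): forbidden (parity, ΔS).
(a)–(d): allowed.
(b)–(c): forbidden (ΔS, ΔL, ΔJ).
(b)–(d): forbidden (parity, ΔS, ΔL, ΔJ).
(c)–(d): forbidden (ΔS).
Allowed pairs: 1 of 6.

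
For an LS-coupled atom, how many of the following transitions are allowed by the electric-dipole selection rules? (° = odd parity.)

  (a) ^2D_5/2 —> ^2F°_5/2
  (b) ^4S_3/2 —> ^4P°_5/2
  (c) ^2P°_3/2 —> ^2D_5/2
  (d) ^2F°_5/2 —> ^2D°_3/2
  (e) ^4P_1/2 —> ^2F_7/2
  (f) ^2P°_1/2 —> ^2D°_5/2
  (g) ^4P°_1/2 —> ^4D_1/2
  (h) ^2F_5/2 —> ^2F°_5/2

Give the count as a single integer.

(a) allowed
(b) allowed
(c) allowed
(d) forbidden (parity fails)
(e) forbidden (parity, ΔS, ΔL, ΔJ fail)
(f) forbidden (parity, ΔJ fail)
(g) allowed
(h) allowed
Total allowed: 5 of 8.

5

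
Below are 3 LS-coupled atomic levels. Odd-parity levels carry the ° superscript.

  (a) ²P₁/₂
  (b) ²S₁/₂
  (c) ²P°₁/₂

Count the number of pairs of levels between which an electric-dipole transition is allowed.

(a)–(b): forbidden (parity).
(a)–(c): allowed.
(b)–(c): allowed.
Allowed pairs: 2 of 3.

2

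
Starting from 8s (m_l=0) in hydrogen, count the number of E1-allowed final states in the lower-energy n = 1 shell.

0

E1 requires l_f ∈ {-1, 1}, but neither lies in [0, 0], so no final state is reachable.
Total: 0.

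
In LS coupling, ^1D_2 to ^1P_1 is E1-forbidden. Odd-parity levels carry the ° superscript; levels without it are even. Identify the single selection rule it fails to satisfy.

parity

Parity must change: even → even — fails.
ΔS = 0: S: 0 → 0 — passes.
ΔL = 0, ±1 (not L=0↔0): L: 2 → 1, ΔL = -1 — passes.
ΔJ = 0, ±1 (not J=0↔0): J: 2 → 1, ΔJ = -1 — passes.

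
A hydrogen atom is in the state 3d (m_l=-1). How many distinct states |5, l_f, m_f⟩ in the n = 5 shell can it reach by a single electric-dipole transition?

5

E1 requires Δl = ±1, so l_f ∈ {1, 3}; with 0 ≤ l_f ≤ n_f−1 = 4, the allowed l_f values are {1, 3}.
For l_f = 1: m_f ∈ {m_i−1, m_i, m_i+1} ∩ [−1, 1] = {-1, 0} → 2 states.
For l_f = 3: m_f ∈ {m_i−1, m_i, m_i+1} ∩ [−3, 3] = {-2, -1, 0} → 3 states.
Total: 5.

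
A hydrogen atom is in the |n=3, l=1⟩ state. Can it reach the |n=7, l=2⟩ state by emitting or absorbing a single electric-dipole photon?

allowed

l: 1 → 2 (Δl = +1). Δl = ±1 ✓.
All E1 selection rules are satisfied.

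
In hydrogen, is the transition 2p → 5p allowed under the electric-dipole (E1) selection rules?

forbidden

Initial l = 1, final l = 1, so Δl = +0. E1 requires Δl = ±1: violated.
The transition is electric-dipole forbidden.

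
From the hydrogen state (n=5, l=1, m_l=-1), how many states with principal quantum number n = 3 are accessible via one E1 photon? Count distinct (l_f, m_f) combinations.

4

E1 requires Δl = ±1, so l_f ∈ {0, 2}; with 0 ≤ l_f ≤ n_f−1 = 2, the allowed l_f values are {0, 2}.
For l_f = 0: m_f ∈ {m_i−1, m_i, m_i+1} ∩ [−0, 0] = {0} → 1 state.
For l_f = 2: m_f ∈ {m_i−1, m_i, m_i+1} ∩ [−2, 2] = {-2, -1, 0} → 3 states.
Total: 4.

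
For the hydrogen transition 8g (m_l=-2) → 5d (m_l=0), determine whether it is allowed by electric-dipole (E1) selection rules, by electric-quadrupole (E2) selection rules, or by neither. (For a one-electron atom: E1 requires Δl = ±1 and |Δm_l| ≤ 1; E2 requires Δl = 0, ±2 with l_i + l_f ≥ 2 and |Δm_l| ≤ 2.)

E2

Δl = 2 − 4 = -2; l_i + l_f = 6.
Δm_l = +2.
E1 (Δl = ±1, |Δm_l| ≤ 1): not satisfied.
E2 (Δl = 0,±2, l_i+l_f ≥ 2, |Δm_l| ≤ 2): satisfied.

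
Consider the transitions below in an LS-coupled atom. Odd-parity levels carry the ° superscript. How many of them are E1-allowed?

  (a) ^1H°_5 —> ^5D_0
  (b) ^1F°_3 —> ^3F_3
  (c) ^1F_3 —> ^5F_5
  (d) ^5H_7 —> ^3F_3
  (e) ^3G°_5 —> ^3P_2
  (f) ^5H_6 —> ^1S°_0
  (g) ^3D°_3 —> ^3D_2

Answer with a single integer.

1

(a) forbidden (ΔS, ΔL, ΔJ fail)
(b) forbidden (ΔS fails)
(c) forbidden (parity, ΔS, ΔJ fail)
(d) forbidden (parity, ΔS, ΔL, ΔJ fail)
(e) forbidden (ΔL, ΔJ fail)
(f) forbidden (ΔS, ΔL, ΔJ fail)
(g) allowed
Total allowed: 1 of 7.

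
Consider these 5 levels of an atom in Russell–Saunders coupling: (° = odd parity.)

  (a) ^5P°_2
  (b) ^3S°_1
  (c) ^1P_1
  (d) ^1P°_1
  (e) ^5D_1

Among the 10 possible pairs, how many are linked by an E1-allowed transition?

2

(a)–(b): forbidden (parity, ΔS).
(a)–(c): forbidden (ΔS).
(a)–(d): forbidden (parity, ΔS).
(a)–(e): allowed.
(b)–(c): forbidden (ΔS).
(b)–(d): forbidden (parity, ΔS).
(b)–(e): forbidden (ΔS, ΔL).
(c)–(d): allowed.
(c)–(e): forbidden (parity, ΔS).
(d)–(e): forbidden (ΔS).
Allowed pairs: 2 of 10.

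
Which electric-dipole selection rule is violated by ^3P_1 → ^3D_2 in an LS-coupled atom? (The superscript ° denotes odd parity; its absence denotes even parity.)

parity

Initial level: S=1, L=1, J=1, parity even. Final level: S=1, L=2, J=2, parity even.
Parity must change: even → even — violated.
ΔS = 0: S: 1 → 1 — satisfied.
ΔL = 0, ±1 (not L=0↔0): L: 1 → 2, ΔL = +1 — satisfied.
ΔJ = 0, ±1 (not J=0↔0): J: 1 → 2, ΔJ = +1 — satisfied.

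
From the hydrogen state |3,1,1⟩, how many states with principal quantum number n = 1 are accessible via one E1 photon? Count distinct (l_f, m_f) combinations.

1

E1 requires Δl = ±1, so l_f ∈ {0, 2}; with 0 ≤ l_f ≤ n_f−1 = 0, the allowed l_f values are {0}.
For l_f = 0: m_f ∈ {m_i−1, m_i, m_i+1} ∩ [−0, 0] = {0} → 1 state.
Total: 1.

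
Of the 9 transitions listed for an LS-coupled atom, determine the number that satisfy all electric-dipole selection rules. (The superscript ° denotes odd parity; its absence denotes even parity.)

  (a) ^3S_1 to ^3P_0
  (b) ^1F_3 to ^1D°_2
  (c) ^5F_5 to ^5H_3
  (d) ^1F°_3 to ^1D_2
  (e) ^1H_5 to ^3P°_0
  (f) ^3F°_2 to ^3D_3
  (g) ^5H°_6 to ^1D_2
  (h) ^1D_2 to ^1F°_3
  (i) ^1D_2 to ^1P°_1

(a) forbidden (parity fails)
(b) allowed
(c) forbidden (parity, ΔL, ΔJ fail)
(d) allowed
(e) forbidden (ΔS, ΔL, ΔJ fail)
(f) allowed
(g) forbidden (ΔS, ΔL, ΔJ fail)
(h) allowed
(i) allowed
Total allowed: 5 of 9.

5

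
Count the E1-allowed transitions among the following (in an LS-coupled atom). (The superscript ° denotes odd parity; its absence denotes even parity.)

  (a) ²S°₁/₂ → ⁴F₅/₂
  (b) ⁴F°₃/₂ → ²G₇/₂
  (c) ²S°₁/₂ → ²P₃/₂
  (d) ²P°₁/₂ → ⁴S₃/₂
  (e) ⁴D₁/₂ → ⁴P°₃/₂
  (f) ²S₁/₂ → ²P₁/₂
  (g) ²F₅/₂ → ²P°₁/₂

(a) forbidden (ΔS, ΔL, ΔJ fail)
(b) forbidden (ΔS, ΔJ fail)
(c) allowed
(d) forbidden (ΔS fails)
(e) allowed
(f) forbidden (parity fails)
(g) forbidden (ΔL, ΔJ fail)
Total allowed: 2 of 7.

2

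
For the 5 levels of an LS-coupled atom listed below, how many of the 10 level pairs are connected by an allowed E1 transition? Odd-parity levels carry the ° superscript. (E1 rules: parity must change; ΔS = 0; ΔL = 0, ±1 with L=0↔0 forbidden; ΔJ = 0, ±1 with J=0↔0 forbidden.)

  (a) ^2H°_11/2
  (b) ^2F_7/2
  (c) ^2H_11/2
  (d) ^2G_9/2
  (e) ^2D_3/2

(a)–(b): forbidden (ΔL, ΔJ).
(a)–(c): allowed.
(a)–(d): allowed.
(a)–(e): forbidden (ΔL, ΔJ).
(b)–(c): forbidden (parity, ΔL, ΔJ).
(b)–(d): forbidden (parity).
(b)–(e): forbidden (parity, ΔJ).
(c)–(d): forbidden (parity).
(c)–(e): forbidden (parity, ΔL, ΔJ).
(d)–(e): forbidden (parity, ΔL, ΔJ).
Allowed pairs: 2 of 10.

2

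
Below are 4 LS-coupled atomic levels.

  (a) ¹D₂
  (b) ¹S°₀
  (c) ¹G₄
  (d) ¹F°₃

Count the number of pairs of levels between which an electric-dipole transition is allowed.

2

(a)–(b): forbidden (ΔL, ΔJ).
(a)–(c): forbidden (parity, ΔL, ΔJ).
(a)–(d): allowed.
(b)–(c): forbidden (ΔL, ΔJ).
(b)–(d): forbidden (parity, ΔL, ΔJ).
(c)–(d): allowed.
Allowed pairs: 2 of 6.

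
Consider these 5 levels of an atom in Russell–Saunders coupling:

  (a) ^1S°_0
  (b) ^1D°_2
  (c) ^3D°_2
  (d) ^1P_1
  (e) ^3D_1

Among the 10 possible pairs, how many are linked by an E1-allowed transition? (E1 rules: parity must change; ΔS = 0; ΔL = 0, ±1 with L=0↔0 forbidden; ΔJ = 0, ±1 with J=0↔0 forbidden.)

3

(a)–(b): forbidden (parity, ΔL, ΔJ).
(a)–(c): forbidden (parity, ΔS, ΔL, ΔJ).
(a)–(d): allowed.
(a)–(e): forbidden (ΔS, ΔL).
(b)–(c): forbidden (parity, ΔS).
(b)–(d): allowed.
(b)–(e): forbidden (ΔS).
(c)–(d): forbidden (ΔS).
(c)–(e): allowed.
(d)–(e): forbidden (parity, ΔS).
Allowed pairs: 3 of 10.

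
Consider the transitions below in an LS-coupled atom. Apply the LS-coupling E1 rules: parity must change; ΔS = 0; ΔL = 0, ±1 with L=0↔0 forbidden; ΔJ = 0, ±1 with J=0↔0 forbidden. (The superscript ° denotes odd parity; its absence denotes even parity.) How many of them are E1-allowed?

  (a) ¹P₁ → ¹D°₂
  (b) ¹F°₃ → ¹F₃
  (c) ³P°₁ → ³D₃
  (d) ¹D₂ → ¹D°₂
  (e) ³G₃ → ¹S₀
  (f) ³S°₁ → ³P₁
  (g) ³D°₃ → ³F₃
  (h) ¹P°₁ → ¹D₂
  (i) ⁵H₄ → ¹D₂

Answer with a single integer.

(a) allowed
(b) allowed
(c) forbidden (ΔJ fails)
(d) allowed
(e) forbidden (parity, ΔS, ΔL, ΔJ fail)
(f) allowed
(g) allowed
(h) allowed
(i) forbidden (parity, ΔS, ΔL, ΔJ fail)
Total allowed: 6 of 9.

6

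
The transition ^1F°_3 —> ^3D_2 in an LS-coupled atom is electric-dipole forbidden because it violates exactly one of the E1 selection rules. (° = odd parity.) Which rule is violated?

Initial level: S=0, L=3, J=3, parity odd. Final level: S=1, L=2, J=2, parity even.
Parity must change: odd → even — passes.
ΔL = 0, ±1 (not L=0↔0): L: 3 → 2, ΔL = -1 — passes.
ΔS = 0: S: 0 → 1 — fails.
ΔJ = 0, ±1 (not J=0↔0): J: 3 → 2, ΔJ = -1 — passes.

the ΔS = 0 rule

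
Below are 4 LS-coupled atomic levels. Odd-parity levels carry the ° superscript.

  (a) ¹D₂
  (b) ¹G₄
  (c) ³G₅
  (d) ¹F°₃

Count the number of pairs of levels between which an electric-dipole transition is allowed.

(a)–(b): forbidden (parity, ΔL, ΔJ).
(a)–(c): forbidden (parity, ΔS, ΔL, ΔJ).
(a)–(d): allowed.
(b)–(c): forbidden (parity, ΔS).
(b)–(d): allowed.
(c)–(d): forbidden (ΔS, ΔJ).
Allowed pairs: 2 of 6.

2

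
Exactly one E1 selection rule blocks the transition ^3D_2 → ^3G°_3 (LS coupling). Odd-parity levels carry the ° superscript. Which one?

Initial level: S=1, L=2, J=2, parity even. Final level: S=1, L=4, J=3, parity odd.
Parity must change: even → odd — ✓.
ΔS = 0: S: 1 → 1 — ✓.
ΔL = 0, ±1 (not L=0↔0): L: 2 → 4, ΔL = +2 — ✗.
ΔJ = 0, ±1 (not J=0↔0): J: 2 → 3, ΔJ = +1 — ✓.

the ΔL = 0, ±1 rule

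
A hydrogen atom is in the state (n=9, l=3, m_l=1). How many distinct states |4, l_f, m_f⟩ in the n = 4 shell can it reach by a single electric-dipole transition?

E1 requires Δl = ±1, so l_f ∈ {2, 4}; with 0 ≤ l_f ≤ n_f−1 = 3, the allowed l_f values are {2}.
For l_f = 2: m_f ∈ {m_i−1, m_i, m_i+1} ∩ [−2, 2] = {0, 1, 2} → 3 states.
Total: 3.

3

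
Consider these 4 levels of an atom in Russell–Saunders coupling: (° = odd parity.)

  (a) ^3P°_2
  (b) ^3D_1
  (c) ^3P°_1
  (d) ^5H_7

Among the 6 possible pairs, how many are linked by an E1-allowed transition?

(a)–(b): allowed.
(a)–(c): forbidden (parity).
(a)–(d): forbidden (ΔS, ΔL, ΔJ).
(b)–(c): allowed.
(b)–(d): forbidden (parity, ΔS, ΔL, ΔJ).
(c)–(d): forbidden (ΔS, ΔL, ΔJ).
Allowed pairs: 2 of 6.

2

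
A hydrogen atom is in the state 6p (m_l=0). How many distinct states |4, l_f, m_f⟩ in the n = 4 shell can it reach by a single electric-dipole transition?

E1 requires Δl = ±1, so l_f ∈ {0, 2}; with 0 ≤ l_f ≤ n_f−1 = 3, the allowed l_f values are {0, 2}.
For l_f = 0: m_f ∈ {m_i−1, m_i, m_i+1} ∩ [−0, 0] = {0} → 1 state.
For l_f = 2: m_f ∈ {m_i−1, m_i, m_i+1} ∩ [−2, 2] = {-1, 0, 1} → 3 states.
Total: 4.

4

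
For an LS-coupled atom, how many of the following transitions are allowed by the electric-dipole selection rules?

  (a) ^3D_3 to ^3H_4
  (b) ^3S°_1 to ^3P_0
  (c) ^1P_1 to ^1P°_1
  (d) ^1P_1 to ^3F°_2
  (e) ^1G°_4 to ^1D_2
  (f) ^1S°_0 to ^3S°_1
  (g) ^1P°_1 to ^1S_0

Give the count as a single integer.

(a) forbidden (parity, ΔL fail)
(b) allowed
(c) allowed
(d) forbidden (ΔS, ΔL fail)
(e) forbidden (ΔL, ΔJ fail)
(f) forbidden (parity, ΔS, ΔL fail)
(g) allowed
Total allowed: 3 of 7.

3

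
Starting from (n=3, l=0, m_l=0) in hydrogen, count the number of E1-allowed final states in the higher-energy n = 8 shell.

E1 requires Δl = ±1, so l_f ∈ {-1, 1}; with 0 ≤ l_f ≤ n_f−1 = 7, the allowed l_f values are {1}.
For l_f = 1: m_f ∈ {m_i−1, m_i, m_i+1} ∩ [−1, 1] = {-1, 0, 1} → 3 states.
Total: 3.

3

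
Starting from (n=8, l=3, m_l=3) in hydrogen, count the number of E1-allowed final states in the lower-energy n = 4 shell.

1

E1 requires Δl = ±1, so l_f ∈ {2, 4}; with 0 ≤ l_f ≤ n_f−1 = 3, the allowed l_f values are {2}.
For l_f = 2: m_f ∈ {m_i−1, m_i, m_i+1} ∩ [−2, 2] = {2} → 1 state.
Total: 1.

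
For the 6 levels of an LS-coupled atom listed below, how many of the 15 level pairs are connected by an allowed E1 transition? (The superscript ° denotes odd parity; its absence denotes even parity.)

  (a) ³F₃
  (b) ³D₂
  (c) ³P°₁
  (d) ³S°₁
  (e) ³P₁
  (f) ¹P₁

3

(a)–(b): forbidden (parity).
(a)–(c): forbidden (ΔL, ΔJ).
(a)–(d): forbidden (ΔL, ΔJ).
(a)–(e): forbidden (parity, ΔL, ΔJ).
(a)–(f): forbidden (parity, ΔS, ΔL, ΔJ).
(b)–(c): allowed.
(b)–(d): forbidden (ΔL).
(b)–(e): forbidden (parity).
(b)–(f): forbidden (parity, ΔS).
(c)–(d): forbidden (parity).
(c)–(e): allowed.
(c)–(f): forbidden (ΔS).
(d)–(e): allowed.
(d)–(f): forbidden (ΔS).
(e)–(f): forbidden (parity, ΔS).
Allowed pairs: 3 of 15.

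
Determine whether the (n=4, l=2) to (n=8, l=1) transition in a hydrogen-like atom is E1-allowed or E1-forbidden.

l: 2 → 1 (Δl = -1). Δl = ±1 ✓.
All E1 selection rules are satisfied.

allowed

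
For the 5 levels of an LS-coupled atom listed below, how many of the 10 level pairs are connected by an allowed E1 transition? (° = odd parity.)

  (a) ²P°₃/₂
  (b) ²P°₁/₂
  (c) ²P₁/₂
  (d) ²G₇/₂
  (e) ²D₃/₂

4

(a)–(b): forbidden (parity).
(a)–(c): allowed.
(a)–(d): forbidden (ΔL, ΔJ).
(a)–(e): allowed.
(b)–(c): allowed.
(b)–(d): forbidden (ΔL, ΔJ).
(b)–(e): allowed.
(c)–(d): forbidden (parity, ΔL, ΔJ).
(c)–(e): forbidden (parity).
(d)–(e): forbidden (parity, ΔL, ΔJ).
Allowed pairs: 4 of 10.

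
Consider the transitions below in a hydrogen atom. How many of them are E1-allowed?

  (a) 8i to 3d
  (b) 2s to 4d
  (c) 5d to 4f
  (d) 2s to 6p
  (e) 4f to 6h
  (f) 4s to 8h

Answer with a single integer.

2

(a) forbidden — Δl = -4 (E1 requires Δl = ±1)
(b) forbidden — Δl = +2 (E1 requires Δl = ±1)
(c) allowed
(d) allowed
(e) forbidden — Δl = +2 (E1 requires Δl = ±1)
(f) forbidden — Δl = +5 (E1 requires Δl = ±1)
Total allowed: 2 of 6.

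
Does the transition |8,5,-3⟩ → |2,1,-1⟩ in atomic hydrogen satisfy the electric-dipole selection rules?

Δl = 1 − 5 = -4; the E1 rule Δl = ±1 is ✗.
m_l: -3 → -1 (Δm_l = +2). |Δm_l| ≤ 1 ✗.
The transition is electric-dipole forbidden.

forbidden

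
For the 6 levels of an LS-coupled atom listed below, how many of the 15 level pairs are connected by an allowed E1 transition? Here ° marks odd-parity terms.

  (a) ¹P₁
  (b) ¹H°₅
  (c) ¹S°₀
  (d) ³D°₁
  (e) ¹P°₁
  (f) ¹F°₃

2

(a)–(b): forbidden (ΔL, ΔJ).
(a)–(c): allowed.
(a)–(d): forbidden (ΔS).
(a)–(e): allowed.
(a)–(f): forbidden (ΔL, ΔJ).
(b)–(c): forbidden (parity, ΔL, ΔJ).
(b)–(d): forbidden (parity, ΔS, ΔL, ΔJ).
(b)–(e): forbidden (parity, ΔL, ΔJ).
(b)–(f): forbidden (parity, ΔL, ΔJ).
(c)–(d): forbidden (parity, ΔS, ΔL).
(c)–(e): forbidden (parity).
(c)–(f): forbidden (parity, ΔL, ΔJ).
(d)–(e): forbidden (parity, ΔS).
(d)–(f): forbidden (parity, ΔS, ΔJ).
(e)–(f): forbidden (parity, ΔL, ΔJ).
Allowed pairs: 2 of 15.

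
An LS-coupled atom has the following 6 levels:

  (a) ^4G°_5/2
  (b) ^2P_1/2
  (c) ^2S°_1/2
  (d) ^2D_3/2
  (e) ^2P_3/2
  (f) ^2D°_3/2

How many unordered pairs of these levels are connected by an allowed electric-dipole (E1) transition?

5

(a)–(b): forbidden (ΔS, ΔL, ΔJ).
(a)–(c): forbidden (parity, ΔS, ΔL, ΔJ).
(a)–(d): forbidden (ΔS, ΔL).
(a)–(e): forbidden (ΔS, ΔL).
(a)–(f): forbidden (parity, ΔS, ΔL).
(b)–(c): allowed.
(b)–(d): forbidden (parity).
(b)–(e): forbidden (parity).
(b)–(f): allowed.
(c)–(d): forbidden (ΔL).
(c)–(e): allowed.
(c)–(f): forbidden (parity, ΔL).
(d)–(e): forbidden (parity).
(d)–(f): allowed.
(e)–(f): allowed.
Allowed pairs: 5 of 15.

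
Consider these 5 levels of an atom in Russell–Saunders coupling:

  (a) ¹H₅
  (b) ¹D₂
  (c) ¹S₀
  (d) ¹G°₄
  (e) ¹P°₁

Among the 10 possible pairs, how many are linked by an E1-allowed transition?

3

(a)–(b): forbidden (parity, ΔL, ΔJ).
(a)–(c): forbidden (parity, ΔL, ΔJ).
(a)–(d): allowed.
(a)–(e): forbidden (ΔL, ΔJ).
(b)–(c): forbidden (parity, ΔL, ΔJ).
(b)–(d): forbidden (ΔL, ΔJ).
(b)–(e): allowed.
(c)–(d): forbidden (ΔL, ΔJ).
(c)–(e): allowed.
(d)–(e): forbidden (parity, ΔL, ΔJ).
Allowed pairs: 3 of 10.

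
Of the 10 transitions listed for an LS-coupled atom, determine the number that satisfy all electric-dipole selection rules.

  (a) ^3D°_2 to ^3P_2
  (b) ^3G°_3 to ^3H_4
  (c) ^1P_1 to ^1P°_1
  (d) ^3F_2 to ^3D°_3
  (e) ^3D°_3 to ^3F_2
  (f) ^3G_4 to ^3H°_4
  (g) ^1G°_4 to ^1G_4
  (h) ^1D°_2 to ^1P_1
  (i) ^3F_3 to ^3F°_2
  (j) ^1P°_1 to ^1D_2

10

(a) allowed
(b) allowed
(c) allowed
(d) allowed
(e) allowed
(f) allowed
(g) allowed
(h) allowed
(i) allowed
(j) allowed
Total allowed: 10 of 10.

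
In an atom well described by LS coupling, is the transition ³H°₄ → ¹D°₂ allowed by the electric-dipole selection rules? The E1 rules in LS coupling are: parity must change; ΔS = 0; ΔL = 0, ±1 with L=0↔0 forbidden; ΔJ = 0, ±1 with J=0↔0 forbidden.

Parity must change: odd → odd — fails.
ΔS = 0: S: 1 → 0 — fails.
ΔL = 0, ±1 (not L=0↔0): L: 5 → 2, ΔL = -3 — fails.
ΔJ = 0, ±1 (not J=0↔0): J: 4 → 2, ΔJ = -2 — fails.
Rule(s) violated: parity, ΔS, ΔL, ΔJ.

forbidden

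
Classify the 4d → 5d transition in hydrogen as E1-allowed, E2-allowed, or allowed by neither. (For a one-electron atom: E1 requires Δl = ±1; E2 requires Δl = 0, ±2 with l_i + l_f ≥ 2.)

Δl = 2 − 2 = +0; l_i + l_f = 4.
E1 (Δl = ±1): not satisfied.
E2 (Δl = 0,±2, l_i+l_f ≥ 2): satisfied.

E2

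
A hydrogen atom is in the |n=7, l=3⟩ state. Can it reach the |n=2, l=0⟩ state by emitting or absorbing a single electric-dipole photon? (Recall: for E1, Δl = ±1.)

Δl = 0 − 3 = -3; the E1 rule Δl = ±1 is violated.
The transition is electric-dipole forbidden.

forbidden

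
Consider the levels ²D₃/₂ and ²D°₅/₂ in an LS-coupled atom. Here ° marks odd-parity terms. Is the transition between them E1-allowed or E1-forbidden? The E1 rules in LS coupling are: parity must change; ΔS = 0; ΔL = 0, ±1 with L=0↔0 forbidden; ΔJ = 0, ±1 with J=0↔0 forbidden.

Parity must change: even → odd — ok.
ΔS = 0: S: 1/2 → 1/2 — ok.
ΔL = 0, ±1 (not L=0↔0): L: 2 → 2, ΔL = +0 — ok.
ΔJ = 0, ±1 (not J=0↔0): J: 3/2 → 5/2, ΔJ = +1 — ok.
All four E1 rules are satisfied.

allowed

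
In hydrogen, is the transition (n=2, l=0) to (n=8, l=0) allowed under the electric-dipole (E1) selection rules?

forbidden

l: 0 → 0 (Δl = +0). Δl = ±1 violated.
The transition is electric-dipole forbidden.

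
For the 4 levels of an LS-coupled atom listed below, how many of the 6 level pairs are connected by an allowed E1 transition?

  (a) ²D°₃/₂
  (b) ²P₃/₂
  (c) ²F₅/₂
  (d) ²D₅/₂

3

(a)–(b): allowed.
(a)–(c): allowed.
(a)–(d): allowed.
(b)–(c): forbidden (parity, ΔL).
(b)–(d): forbidden (parity).
(c)–(d): forbidden (parity).
Allowed pairs: 3 of 6.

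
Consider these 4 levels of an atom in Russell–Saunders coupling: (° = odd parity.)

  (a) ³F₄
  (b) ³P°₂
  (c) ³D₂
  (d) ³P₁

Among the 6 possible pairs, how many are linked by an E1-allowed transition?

(a)–(b): forbidden (ΔL, ΔJ).
(a)–(c): forbidden (parity, ΔJ).
(a)–(d): forbidden (parity, ΔL, ΔJ).
(b)–(c): allowed.
(b)–(d): allowed.
(c)–(d): forbidden (parity).
Allowed pairs: 2 of 6.

2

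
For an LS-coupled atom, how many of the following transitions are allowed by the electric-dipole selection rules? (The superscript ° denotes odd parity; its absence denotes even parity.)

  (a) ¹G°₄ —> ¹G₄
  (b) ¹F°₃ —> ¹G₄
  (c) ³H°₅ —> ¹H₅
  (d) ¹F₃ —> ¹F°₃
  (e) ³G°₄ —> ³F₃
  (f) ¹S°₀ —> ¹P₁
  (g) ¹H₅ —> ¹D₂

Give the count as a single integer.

5

(a) allowed
(b) allowed
(c) forbidden (ΔS fails)
(d) allowed
(e) allowed
(f) allowed
(g) forbidden (parity, ΔL, ΔJ fail)
Total allowed: 5 of 7.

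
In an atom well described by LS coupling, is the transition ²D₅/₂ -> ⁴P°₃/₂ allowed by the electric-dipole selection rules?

forbidden

Reading off the term symbols: S 1/2→3/2, L 2→1, J 5/2→3/2, parity even→odd.
ΔL = 0, ±1 (not L=0↔0): L: 2 → 1, ΔL = -1 — satisfied.
ΔJ = 0, ±1 (not J=0↔0): J: 5/2 → 3/2, ΔJ = -1 — satisfied.
ΔS = 0: S: 1/2 → 3/2 — violated.
Parity must change: even → odd — satisfied.
Rule(s) violated: ΔS.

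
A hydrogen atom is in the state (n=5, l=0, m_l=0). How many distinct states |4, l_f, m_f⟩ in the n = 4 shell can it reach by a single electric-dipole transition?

E1 requires Δl = ±1, so l_f ∈ {-1, 1}; with 0 ≤ l_f ≤ n_f−1 = 3, the allowed l_f values are {1}.
For l_f = 1: m_f ∈ {m_i−1, m_i, m_i+1} ∩ [−1, 1] = {-1, 0, 1} → 3 states.
Total: 3.

3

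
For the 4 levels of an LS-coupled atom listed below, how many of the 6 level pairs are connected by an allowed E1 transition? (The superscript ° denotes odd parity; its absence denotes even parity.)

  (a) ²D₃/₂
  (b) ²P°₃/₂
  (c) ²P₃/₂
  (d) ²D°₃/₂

(a)–(b): allowed.
(a)–(c): forbidden (parity).
(a)–(d): allowed.
(b)–(c): allowed.
(b)–(d): forbidden (parity).
(c)–(d): allowed.
Allowed pairs: 4 of 6.

4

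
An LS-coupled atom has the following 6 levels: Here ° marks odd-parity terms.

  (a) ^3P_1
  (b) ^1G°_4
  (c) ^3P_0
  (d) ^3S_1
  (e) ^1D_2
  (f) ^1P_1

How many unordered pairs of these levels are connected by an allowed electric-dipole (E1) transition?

(a)–(b): forbidden (ΔS, ΔL, ΔJ).
(a)–(c): forbidden (parity).
(a)–(d): forbidden (parity).
(a)–(e): forbidden (parity, ΔS).
(a)–(f): forbidden (parity, ΔS).
(b)–(c): forbidden (ΔS, ΔL, ΔJ).
(b)–(d): forbidden (ΔS, ΔL, ΔJ).
(b)–(e): forbidden (ΔL, ΔJ).
(b)–(f): forbidden (ΔL, ΔJ).
(c)–(d): forbidden (parity).
(c)–(e): forbidden (parity, ΔS, ΔJ).
(c)–(f): forbidden (parity, ΔS).
(d)–(e): forbidden (parity, ΔS, ΔL).
(d)–(f): forbidden (parity, ΔS).
(e)–(f): forbidden (parity).
Allowed pairs: 0 of 15.

0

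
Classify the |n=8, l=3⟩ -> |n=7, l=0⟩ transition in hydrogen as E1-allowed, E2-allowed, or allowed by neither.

neither

Δl = 0 − 3 = -3; l_i + l_f = 3.
E1 (Δl = ±1): not satisfied.
E2 (Δl = 0,±2, l_i+l_f ≥ 2): not satisfied.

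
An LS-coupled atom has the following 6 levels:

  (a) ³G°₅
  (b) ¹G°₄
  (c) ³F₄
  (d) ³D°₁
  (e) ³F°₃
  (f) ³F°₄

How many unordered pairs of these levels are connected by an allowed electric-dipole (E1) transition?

(a)–(b): forbidden (parity, ΔS).
(a)–(c): allowed.
(a)–(d): forbidden (parity, ΔL, ΔJ).
(a)–(e): forbidden (parity, ΔJ).
(a)–(f): forbidden (parity).
(b)–(c): forbidden (ΔS).
(b)–(d): forbidden (parity, ΔS, ΔL, ΔJ).
(b)–(e): forbidden (parity, ΔS).
(b)–(f): forbidden (parity, ΔS).
(c)–(d): forbidden (ΔJ).
(c)–(e): allowed.
(c)–(f): allowed.
(d)–(e): forbidden (parity, ΔJ).
(d)–(f): forbidden (parity, ΔJ).
(e)–(f): forbidden (parity).
Allowed pairs: 3 of 15.

3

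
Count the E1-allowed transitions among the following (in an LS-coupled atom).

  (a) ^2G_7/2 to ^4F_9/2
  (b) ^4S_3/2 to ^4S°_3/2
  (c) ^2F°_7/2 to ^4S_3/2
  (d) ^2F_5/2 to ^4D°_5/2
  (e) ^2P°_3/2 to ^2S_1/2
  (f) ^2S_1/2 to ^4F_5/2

1

(a) forbidden (parity, ΔS fail)
(b) forbidden (ΔL fails)
(c) forbidden (ΔS, ΔL, ΔJ fail)
(d) forbidden (ΔS fails)
(e) allowed
(f) forbidden (parity, ΔS, ΔL, ΔJ fail)
Total allowed: 1 of 6.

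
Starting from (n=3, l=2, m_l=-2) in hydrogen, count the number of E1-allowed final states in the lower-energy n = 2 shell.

E1 requires Δl = ±1, so l_f ∈ {1, 3}; with 0 ≤ l_f ≤ n_f−1 = 1, the allowed l_f values are {1}.
For l_f = 1: m_f ∈ {m_i−1, m_i, m_i+1} ∩ [−1, 1] = {-1} → 1 state.
Total: 1.

1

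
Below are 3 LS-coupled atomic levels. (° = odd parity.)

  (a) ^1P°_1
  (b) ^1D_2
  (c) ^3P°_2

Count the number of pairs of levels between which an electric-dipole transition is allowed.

1

(a)–(b): allowed.
(a)–(c): forbidden (parity, ΔS).
(b)–(c): forbidden (ΔS).
Allowed pairs: 1 of 3.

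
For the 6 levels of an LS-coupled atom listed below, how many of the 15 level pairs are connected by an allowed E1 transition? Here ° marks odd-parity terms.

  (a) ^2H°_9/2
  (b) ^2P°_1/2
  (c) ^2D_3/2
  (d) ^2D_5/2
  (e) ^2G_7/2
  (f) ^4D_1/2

(a)–(b): forbidden (parity, ΔL, ΔJ).
(a)–(c): forbidden (ΔL, ΔJ).
(a)–(d): forbidden (ΔL, ΔJ).
(a)–(e): allowed.
(a)–(f): forbidden (ΔS, ΔL, ΔJ).
(b)–(c): allowed.
(b)–(d): forbidden (ΔJ).
(b)–(e): forbidden (ΔL, ΔJ).
(b)–(f): forbidden (ΔS).
(c)–(d): forbidden (parity).
(c)–(e): forbidden (parity, ΔL, ΔJ).
(c)–(f): forbidden (parity, ΔS).
(d)–(e): forbidden (parity, ΔL).
(d)–(f): forbidden (parity, ΔS, ΔJ).
(e)–(f): forbidden (parity, ΔS, ΔL, ΔJ).
Allowed pairs: 2 of 15.

2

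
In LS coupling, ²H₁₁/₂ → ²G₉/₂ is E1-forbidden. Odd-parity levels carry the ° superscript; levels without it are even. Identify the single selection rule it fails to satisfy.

Parity must change: even → even — ✗.
ΔJ = 0, ±1 (not J=0↔0): J: 11/2 → 9/2, ΔJ = -1 — ✓.
ΔL = 0, ±1 (not L=0↔0): L: 5 → 4, ΔL = -1 — ✓.
ΔS = 0: S: 1/2 → 1/2 — ✓.

parity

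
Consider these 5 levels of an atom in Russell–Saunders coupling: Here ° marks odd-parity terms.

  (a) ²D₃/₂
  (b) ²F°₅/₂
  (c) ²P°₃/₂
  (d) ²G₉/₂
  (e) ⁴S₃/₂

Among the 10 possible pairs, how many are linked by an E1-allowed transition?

(a)–(b): allowed.
(a)–(c): allowed.
(a)–(d): forbidden (parity, ΔL, ΔJ).
(a)–(e): forbidden (parity, ΔS, ΔL).
(b)–(c): forbidden (parity, ΔL).
(b)–(d): forbidden (ΔJ).
(b)–(e): forbidden (ΔS, ΔL).
(c)–(d): forbidden (ΔL, ΔJ).
(c)–(e): forbidden (ΔS).
(d)–(e): forbidden (parity, ΔS, ΔL, ΔJ).
Allowed pairs: 2 of 10.

2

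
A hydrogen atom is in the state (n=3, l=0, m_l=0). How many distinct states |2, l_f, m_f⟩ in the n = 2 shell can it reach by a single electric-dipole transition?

E1 requires Δl = ±1, so l_f ∈ {-1, 1}; with 0 ≤ l_f ≤ n_f−1 = 1, the allowed l_f values are {1}.
For l_f = 1: m_f ∈ {m_i−1, m_i, m_i+1} ∩ [−1, 1] = {-1, 0, 1} → 3 states.
Total: 3.

3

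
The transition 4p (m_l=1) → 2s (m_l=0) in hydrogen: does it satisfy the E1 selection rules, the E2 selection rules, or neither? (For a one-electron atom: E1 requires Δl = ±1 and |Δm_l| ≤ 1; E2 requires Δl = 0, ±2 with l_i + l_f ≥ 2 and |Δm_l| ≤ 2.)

Δl = 0 − 1 = -1; l_i + l_f = 1.
Δm_l = -1.
E1 (Δl = ±1, |Δm_l| ≤ 1): satisfied.
E2 (Δl = 0,±2, l_i+l_f ≥ 2, |Δm_l| ≤ 2): not satisfied.

E1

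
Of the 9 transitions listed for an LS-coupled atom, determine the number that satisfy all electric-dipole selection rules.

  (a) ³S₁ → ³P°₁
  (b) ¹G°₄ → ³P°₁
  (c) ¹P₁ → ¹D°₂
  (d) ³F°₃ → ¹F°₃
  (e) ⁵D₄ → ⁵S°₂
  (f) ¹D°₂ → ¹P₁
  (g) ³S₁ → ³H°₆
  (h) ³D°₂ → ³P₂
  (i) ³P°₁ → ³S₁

(a) allowed
(b) forbidden (parity, ΔS, ΔL, ΔJ fail)
(c) allowed
(d) forbidden (parity, ΔS fail)
(e) forbidden (ΔL, ΔJ fail)
(f) allowed
(g) forbidden (ΔL, ΔJ fail)
(h) allowed
(i) allowed
Total allowed: 5 of 9.

5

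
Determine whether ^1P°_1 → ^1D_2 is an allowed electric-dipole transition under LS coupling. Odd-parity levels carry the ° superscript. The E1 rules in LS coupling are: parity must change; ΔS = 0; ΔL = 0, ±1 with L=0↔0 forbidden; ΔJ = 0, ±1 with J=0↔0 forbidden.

allowed

Reading off the term symbols: S 0→0, L 1→2, J 1→2, parity odd→even.
Parity must change: odd → even — satisfied.
ΔS = 0: S: 0 → 0 — satisfied.
ΔL = 0, ±1 (not L=0↔0): L: 1 → 2, ΔL = +1 — satisfied.
ΔJ = 0, ±1 (not J=0↔0): J: 1 → 2, ΔJ = +1 — satisfied.
All four E1 rules are satisfied.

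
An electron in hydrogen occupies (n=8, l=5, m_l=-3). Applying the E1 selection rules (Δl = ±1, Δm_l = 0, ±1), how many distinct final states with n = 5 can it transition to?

3

E1 requires Δl = ±1, so l_f ∈ {4, 6}; with 0 ≤ l_f ≤ n_f−1 = 4, the allowed l_f values are {4}.
For l_f = 4: m_f ∈ {m_i−1, m_i, m_i+1} ∩ [−4, 4] = {-4, -3, -2} → 3 states.
Total: 3.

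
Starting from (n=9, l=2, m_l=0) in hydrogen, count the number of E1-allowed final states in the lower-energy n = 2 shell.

3

E1 requires Δl = ±1, so l_f ∈ {1, 3}; with 0 ≤ l_f ≤ n_f−1 = 1, the allowed l_f values are {1}.
For l_f = 1: m_f ∈ {m_i−1, m_i, m_i+1} ∩ [−1, 1] = {-1, 0, 1} → 3 states.
Total: 3.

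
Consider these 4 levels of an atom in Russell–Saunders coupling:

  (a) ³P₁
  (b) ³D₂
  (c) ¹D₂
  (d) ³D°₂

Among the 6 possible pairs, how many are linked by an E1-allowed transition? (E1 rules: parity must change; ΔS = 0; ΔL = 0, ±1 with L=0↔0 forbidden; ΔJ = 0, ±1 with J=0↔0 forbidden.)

2

(a)–(b): forbidden (parity).
(a)–(c): forbidden (parity, ΔS).
(a)–(d): allowed.
(b)–(c): forbidden (parity, ΔS).
(b)–(d): allowed.
(c)–(d): forbidden (ΔS).
Allowed pairs: 2 of 6.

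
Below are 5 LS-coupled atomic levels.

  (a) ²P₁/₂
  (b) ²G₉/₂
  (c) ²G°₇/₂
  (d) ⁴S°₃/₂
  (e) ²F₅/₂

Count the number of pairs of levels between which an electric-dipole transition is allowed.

2

(a)–(b): forbidden (parity, ΔL, ΔJ).
(a)–(c): forbidden (ΔL, ΔJ).
(a)–(d): forbidden (ΔS).
(a)–(e): forbidden (parity, ΔL, ΔJ).
(b)–(c): allowed.
(b)–(d): forbidden (ΔS, ΔL, ΔJ).
(b)–(e): forbidden (parity, ΔJ).
(c)–(d): forbidden (parity, ΔS, ΔL, ΔJ).
(c)–(e): allowed.
(d)–(e): forbidden (ΔS, ΔL).
Allowed pairs: 2 of 10.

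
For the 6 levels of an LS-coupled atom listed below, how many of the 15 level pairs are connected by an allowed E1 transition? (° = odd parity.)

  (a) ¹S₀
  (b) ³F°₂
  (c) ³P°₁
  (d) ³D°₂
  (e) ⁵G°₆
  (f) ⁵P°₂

(a)–(b): forbidden (ΔS, ΔL, ΔJ).
(a)–(c): forbidden (ΔS).
(a)–(d): forbidden (ΔS, ΔL, ΔJ).
(a)–(e): forbidden (ΔS, ΔL, ΔJ).
(a)–(f): forbidden (ΔS, ΔJ).
(b)–(c): forbidden (parity, ΔL).
(b)–(d): forbidden (parity).
(b)–(e): forbidden (parity, ΔS, ΔJ).
(b)–(f): forbidden (parity, ΔS, ΔL).
(c)–(d): forbidden (parity).
(c)–(e): forbidden (parity, ΔS, ΔL, ΔJ).
(c)–(f): forbidden (parity, ΔS).
(d)–(e): forbidden (parity, ΔS, ΔL, ΔJ).
(d)–(f): forbidden (parity, ΔS).
(e)–(f): forbidden (parity, ΔL, ΔJ).
Allowed pairs: 0 of 15.

0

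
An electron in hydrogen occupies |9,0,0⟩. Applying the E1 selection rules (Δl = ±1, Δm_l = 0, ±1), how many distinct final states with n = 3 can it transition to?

E1 requires Δl = ±1, so l_f ∈ {-1, 1}; with 0 ≤ l_f ≤ n_f−1 = 2, the allowed l_f values are {1}.
For l_f = 1: m_f ∈ {m_i−1, m_i, m_i+1} ∩ [−1, 1] = {-1, 0, 1} → 3 states.
Total: 3.

3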